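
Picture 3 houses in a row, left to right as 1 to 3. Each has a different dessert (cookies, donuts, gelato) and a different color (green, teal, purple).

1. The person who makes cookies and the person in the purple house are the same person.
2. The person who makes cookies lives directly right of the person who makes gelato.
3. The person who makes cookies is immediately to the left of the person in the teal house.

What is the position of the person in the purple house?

2

Clue 3 places the person who makes cookies in house 2.
By clue 3, the person in the teal house is in house 3.
The only dessert still possible for house 1 is gelato.
That leaves donuts as the dessert for house 3.
From clue 1, the person in the purple house must be in house 2.
So house 1 gets green for color.
So: house 1 = gelato/green, house 2 = cookies/purple, house 3 = donuts/teal.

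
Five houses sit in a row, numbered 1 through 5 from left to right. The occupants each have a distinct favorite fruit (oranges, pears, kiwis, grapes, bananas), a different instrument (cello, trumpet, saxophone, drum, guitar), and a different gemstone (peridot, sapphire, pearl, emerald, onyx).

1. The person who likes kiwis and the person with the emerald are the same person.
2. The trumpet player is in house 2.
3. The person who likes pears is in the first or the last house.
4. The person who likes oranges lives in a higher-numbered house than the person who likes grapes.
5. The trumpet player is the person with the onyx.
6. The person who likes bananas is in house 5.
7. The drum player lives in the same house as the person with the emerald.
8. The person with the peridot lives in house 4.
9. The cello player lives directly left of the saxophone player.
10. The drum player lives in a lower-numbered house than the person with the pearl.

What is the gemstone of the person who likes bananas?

pearl

Clue 2: the trumpet player is in house 2.
By clue 5, the person with the onyx is in house 2.
By clue 6, the person who likes bananas is in house 5.
Clue 8: the person with the peridot is in house 4.
The only favorite fruit still possible for house 1 is pears.
House 2 favorite fruit: only grapes fits.
The only favorite fruit still possible for house 3 is kiwis.
That leaves oranges as the favorite fruit for house 4.
Clue 1 places the person with the emerald in house 3.
Clue 7 places the drum player in house 3.
From clue 10, the person with the pearl must be in house 5.
The only instrument still possible for house 1 is guitar.
The only instrument still possible for house 5 is saxophone.
So house 1 gets sapphire for gemstone.
The only instrument still possible for house 4 is cello.
So: house 1 = pears/guitar/sapphire, house 2 = grapes/trumpet/onyx, house 3 = kiwis/drum/emerald, house 4 = oranges/cello/peridot, house 5 = bananas/saxophone/pearl.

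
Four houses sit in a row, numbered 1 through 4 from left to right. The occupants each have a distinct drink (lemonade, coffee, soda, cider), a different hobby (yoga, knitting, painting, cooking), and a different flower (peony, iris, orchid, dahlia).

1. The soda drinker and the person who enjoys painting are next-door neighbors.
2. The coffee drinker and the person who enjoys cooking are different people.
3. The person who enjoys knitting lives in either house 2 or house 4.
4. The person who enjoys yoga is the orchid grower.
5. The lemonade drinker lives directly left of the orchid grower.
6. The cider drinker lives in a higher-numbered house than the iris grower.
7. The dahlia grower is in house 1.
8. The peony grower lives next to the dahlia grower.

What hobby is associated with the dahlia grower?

painting

By clue 7, the dahlia grower is in house 1.
By clue 8, the peony grower is in house 2.
House 4's flower must be orchid (nothing else left).
Clue 4 places the person who enjoys yoga in house 4.
Clue 5: the lemonade drinker is in house 3.
Clue 6 places the cider drinker in house 4.
The only hobby still possible for house 2 is knitting.
House 3 flower: only iris fits.
By clue 1, the soda drinker is in house 2.
The only drink still possible for house 1 is coffee.
From clue 2, the person who enjoys cooking must be in house 3.
House 1's hobby must be painting (nothing else left).
So: house 1 = coffee/painting/dahlia, house 2 = soda/knitting/peony, house 3 = lemonade/cooking/iris, house 4 = cider/yoga/orchid.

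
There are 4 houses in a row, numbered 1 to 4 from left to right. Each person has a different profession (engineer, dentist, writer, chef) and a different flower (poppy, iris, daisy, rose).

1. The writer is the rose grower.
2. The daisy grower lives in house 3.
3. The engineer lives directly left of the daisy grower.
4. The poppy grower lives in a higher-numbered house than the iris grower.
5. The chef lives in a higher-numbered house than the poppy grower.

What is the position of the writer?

The daisy grower is in house 3 (clue 2).
The engineer is in house 2 (clue 3).
The only flower still possible for house 4 is rose.
By clue 1, the writer is in house 4.
Clue 4: the iris grower is in house 1.
So house 1 gets dentist for profession.
The only profession still possible for house 3 is chef.
The only flower still possible for house 2 is poppy.
So: house 1 = dentist/iris, house 2 = engineer/poppy, house 3 = chef/daisy, house 4 = writer/rose.

4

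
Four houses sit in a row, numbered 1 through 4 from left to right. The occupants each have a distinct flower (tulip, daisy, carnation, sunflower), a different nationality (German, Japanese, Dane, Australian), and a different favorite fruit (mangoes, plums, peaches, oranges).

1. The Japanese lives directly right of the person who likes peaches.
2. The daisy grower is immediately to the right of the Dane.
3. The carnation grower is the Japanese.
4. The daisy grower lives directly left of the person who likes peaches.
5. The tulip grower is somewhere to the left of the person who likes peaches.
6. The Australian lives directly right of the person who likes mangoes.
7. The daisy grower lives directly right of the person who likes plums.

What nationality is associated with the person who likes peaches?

The daisy grower is in house 2 (clue 4).
Clue 4: the person who likes peaches is in house 3.
Clue 7: the person who likes plums is in house 1.
That leaves oranges as the favorite fruit for house 4.
From clue 1, the Japanese must be in house 4.
From clue 2, the Dane must be in house 1.
From clue 3, the carnation grower must be in house 4.
By clue 6, the Australian is in house 3.
So house 1 gets tulip for flower.
That leaves sunflower as the flower for house 3.
That leaves German as the nationality for house 2.
So house 2 gets mangoes for favorite fruit.
So: house 1 = tulip/Dane/plums, house 2 = daisy/German/mangoes, house 3 = sunflower/Australian/peaches, house 4 = carnation/Japanese/oranges.

Australian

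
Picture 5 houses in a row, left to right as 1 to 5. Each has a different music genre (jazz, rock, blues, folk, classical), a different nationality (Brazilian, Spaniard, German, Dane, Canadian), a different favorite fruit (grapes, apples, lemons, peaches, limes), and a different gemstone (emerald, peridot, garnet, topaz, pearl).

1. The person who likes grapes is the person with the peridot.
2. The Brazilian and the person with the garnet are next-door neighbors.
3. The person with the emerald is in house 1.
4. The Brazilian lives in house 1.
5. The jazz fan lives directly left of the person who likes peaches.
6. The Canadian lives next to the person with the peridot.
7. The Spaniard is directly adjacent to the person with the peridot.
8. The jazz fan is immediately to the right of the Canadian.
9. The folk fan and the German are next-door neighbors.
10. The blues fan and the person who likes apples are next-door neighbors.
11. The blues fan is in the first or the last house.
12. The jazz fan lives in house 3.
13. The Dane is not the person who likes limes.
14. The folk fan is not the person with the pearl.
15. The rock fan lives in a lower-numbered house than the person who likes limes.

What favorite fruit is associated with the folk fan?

peaches

Clue 3 places the person with the emerald in house 1.
The Brazilian is in house 1 (clue 4).
Clue 12: the jazz fan is in house 3.
Clue 2: the person with the garnet is in house 2.
From clue 5, the person who likes peaches must be in house 4.
Clue 8 places the Canadian in house 2.
House 1's favorite fruit must be lemons (nothing else left).
Clue 1: the person who likes grapes is in house 3.
Clue 1 places the person with the peridot in house 3.
The Spaniard is in house 4 (clue 7).
By clue 10, the blues fan is in house 1.
House 2's favorite fruit must be apples (nothing else left).
House 5 favorite fruit: only limes fits.
Clue 13 places the Dane in house 3.
So house 5 gets classical for music genre.
The only nationality still possible for house 5 is German.
Clue 9 places the folk fan in house 4.
By clue 14, the person with the pearl is in house 5.
So house 2 gets rock for music genre.
That leaves topaz as the gemstone for house 4.
So: house 1 = blues/Brazilian/lemons/emerald, house 2 = rock/Canadian/apples/garnet, house 3 = jazz/Dane/grapes/peridot, house 4 = folk/Spaniard/peaches/topaz, house 5 = classical/German/limes/pearl.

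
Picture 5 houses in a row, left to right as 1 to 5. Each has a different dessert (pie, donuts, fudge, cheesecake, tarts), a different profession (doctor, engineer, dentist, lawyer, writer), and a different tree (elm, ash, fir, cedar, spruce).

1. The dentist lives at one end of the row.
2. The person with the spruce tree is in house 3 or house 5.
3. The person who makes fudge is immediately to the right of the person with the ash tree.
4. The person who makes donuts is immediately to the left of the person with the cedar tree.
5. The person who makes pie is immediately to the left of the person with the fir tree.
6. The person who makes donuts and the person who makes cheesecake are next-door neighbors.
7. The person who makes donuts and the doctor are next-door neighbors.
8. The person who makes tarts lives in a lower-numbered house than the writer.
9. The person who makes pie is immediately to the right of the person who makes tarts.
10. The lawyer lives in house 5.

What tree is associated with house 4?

Clue 10: the lawyer is in house 5.
House 1 profession: only dentist fits.
The person with the spruce tree is narrowed to house 3 or 5; consider each.
Placing it in house 5 leads to a contradiction, so it's in house 3.
So house 1 gets donuts for dessert.
From clue 4, the person with the cedar tree must be in house 2.
Clue 6 places the person who makes cheesecake in house 2.
From clue 7, the doctor must be in house 2.
That leaves tarts as the dessert for house 3.
That leaves pie as the dessert for house 4.
House 5's dessert must be fudge (nothing else left).
Clue 3 places the person with the ash tree in house 4.
By clue 5, the person with the fir tree is in house 5.
The writer is in house 4 (clue 8).
House 3 profession: only engineer fits.
House 1's tree must be elm (nothing else left).
So: house 1 = donuts/dentist/elm, house 2 = cheesecake/doctor/cedar, house 3 = tarts/engineer/spruce, house 4 = pie/writer/ash, house 5 = fudge/lawyer/fir.

ash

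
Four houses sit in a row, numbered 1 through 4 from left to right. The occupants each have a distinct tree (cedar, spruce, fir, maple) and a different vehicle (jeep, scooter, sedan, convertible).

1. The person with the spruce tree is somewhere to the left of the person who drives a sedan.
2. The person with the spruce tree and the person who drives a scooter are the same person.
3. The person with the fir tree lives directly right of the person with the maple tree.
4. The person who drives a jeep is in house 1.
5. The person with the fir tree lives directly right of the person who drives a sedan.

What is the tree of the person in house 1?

Clue 4: the person who drives a jeep is in house 1.
House 4 vehicle: only convertible fits.
By clue 2, the person with the spruce tree is in house 2.
By clue 2, the person who drives a scooter is in house 2.
That leaves cedar as the tree for house 1.
That leaves maple as the tree for house 3.
House 4 tree: only fir fits.
House 3's vehicle must be sedan (nothing else left).
So: house 1 = cedar/jeep, house 2 = spruce/scooter, house 3 = maple/sedan, house 4 = fir/convertible.

cedar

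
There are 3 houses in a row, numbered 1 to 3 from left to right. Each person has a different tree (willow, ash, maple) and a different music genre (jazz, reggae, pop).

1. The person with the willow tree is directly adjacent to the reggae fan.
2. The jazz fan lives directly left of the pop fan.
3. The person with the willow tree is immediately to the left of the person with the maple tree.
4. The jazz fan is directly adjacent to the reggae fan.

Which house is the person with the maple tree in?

3

The person with the maple tree is narrowed to house 2 or 3; consider each.
Placing it in house 2 leads to a contradiction, so it's in house 3.
Clue 3: the person with the willow tree is in house 2.
The only tree still possible for house 1 is ash.
Clue 4 places the jazz fan in house 2.
The only music genre still possible for house 1 is reggae.
House 3 music genre: only pop fits.
So: house 1 = ash/reggae, house 2 = willow/jazz, house 3 = maple/pop.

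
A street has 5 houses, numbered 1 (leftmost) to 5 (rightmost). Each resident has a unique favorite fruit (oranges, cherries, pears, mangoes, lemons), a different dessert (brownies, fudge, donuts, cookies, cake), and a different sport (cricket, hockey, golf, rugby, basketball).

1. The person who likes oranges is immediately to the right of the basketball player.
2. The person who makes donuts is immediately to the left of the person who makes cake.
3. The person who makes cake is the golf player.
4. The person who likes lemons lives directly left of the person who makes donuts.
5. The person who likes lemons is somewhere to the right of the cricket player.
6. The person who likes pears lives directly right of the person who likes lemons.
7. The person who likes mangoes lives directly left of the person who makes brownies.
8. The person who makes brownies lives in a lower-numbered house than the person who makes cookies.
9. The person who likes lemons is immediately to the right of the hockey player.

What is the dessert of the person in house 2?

So house 1 gets fudge for dessert.
House 2 dessert: only brownies fits.
By clue 7, the person who likes mangoes is in house 1.
The person who likes lemons is narrowed to house 2 or 3; consider each.
Placing it in house 2 leads to a contradiction, so it's in house 3.
The person who makes donuts is in house 4 (clue 4).
By clue 6, the person who likes pears is in house 4.
Clue 9 places the hockey player in house 2.
So house 3 gets cookies for dessert.
House 5's dessert must be cake (nothing else left).
Clue 3 places the golf player in house 5.
So house 1 gets cricket for sport.
That leaves rugby as the sport for house 3.
The only sport still possible for house 4 is basketball.
Clue 1 places the person who likes oranges in house 5.
The only favorite fruit still possible for house 2 is cherries.
So: house 1 = mangoes/fudge/cricket, house 2 = cherries/brownies/hockey, house 3 = lemons/cookies/rugby, house 4 = pears/donuts/basketball, house 5 = oranges/cake/golf.

brownies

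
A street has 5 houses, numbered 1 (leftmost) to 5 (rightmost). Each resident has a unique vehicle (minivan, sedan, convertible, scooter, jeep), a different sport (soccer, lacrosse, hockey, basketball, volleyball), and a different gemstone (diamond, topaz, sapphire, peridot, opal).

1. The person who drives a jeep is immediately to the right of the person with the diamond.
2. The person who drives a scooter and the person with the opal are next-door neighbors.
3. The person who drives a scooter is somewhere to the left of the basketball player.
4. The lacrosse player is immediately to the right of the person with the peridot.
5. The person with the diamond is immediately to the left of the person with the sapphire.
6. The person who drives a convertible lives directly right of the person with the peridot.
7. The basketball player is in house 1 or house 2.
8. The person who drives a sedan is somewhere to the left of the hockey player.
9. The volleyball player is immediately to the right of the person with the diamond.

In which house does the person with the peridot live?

By clue 7, the basketball player is in house 2.
House 1 sport: only soccer fits.
By clue 3, the person who drives a scooter is in house 1.
From clue 2, the person with the opal must be in house 2.
That leaves topaz as the gemstone for house 1.
So house 5 gets sapphire for gemstone.
Clue 5: the person with the diamond is in house 4.
Clue 9 places the volleyball player in house 5.
House 3 sport: only hockey fits.
That leaves lacrosse as the sport for house 4.
House 3 gemstone: only peridot fits.
From clue 1, the person who drives a jeep must be in house 5.
Clue 6 places the person who drives a convertible in house 4.
By clue 8, the person who drives a sedan is in house 2.
That leaves minivan as the vehicle for house 3.
So: house 1 = scooter/soccer/topaz, house 2 = sedan/basketball/opal, house 3 = minivan/hockey/peridot, house 4 = convertible/lacrosse/diamond, house 5 = jeep/volleyball/sapphire.

3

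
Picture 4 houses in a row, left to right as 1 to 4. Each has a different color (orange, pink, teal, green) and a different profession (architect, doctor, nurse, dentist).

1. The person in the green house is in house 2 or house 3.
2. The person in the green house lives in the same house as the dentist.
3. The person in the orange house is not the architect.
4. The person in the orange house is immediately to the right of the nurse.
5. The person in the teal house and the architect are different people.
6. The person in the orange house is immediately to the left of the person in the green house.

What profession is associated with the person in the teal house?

Clue 6 places the person in the orange house in house 2.
Clue 6 places the person in the green house in house 3.
From clue 2, the dentist must be in house 3.
By clue 4, the nurse is in house 1.
That leaves doctor as the profession for house 2.
House 4's profession must be architect (nothing else left).
Clue 5: the person in the teal house is in house 1.
That leaves pink as the color for house 4.
So: house 1 = teal/nurse, house 2 = orange/doctor, house 3 = green/dentist, house 4 = pink/architect.

nurse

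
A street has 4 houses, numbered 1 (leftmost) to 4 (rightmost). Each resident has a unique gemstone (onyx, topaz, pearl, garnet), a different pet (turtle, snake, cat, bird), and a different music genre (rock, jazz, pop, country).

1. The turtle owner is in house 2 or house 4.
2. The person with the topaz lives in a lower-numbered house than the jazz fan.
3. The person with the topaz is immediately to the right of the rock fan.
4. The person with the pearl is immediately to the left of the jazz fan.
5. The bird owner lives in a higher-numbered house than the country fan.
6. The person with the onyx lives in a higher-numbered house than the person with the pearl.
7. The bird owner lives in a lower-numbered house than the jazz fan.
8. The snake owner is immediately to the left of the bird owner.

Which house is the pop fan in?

3

So house 1 gets garnet for gemstone.
The only gemstone still possible for house 4 is onyx.
The person with the pearl is narrowed to house 2 or 3; consider each.
Placing it in house 2 leads to a contradiction, so it's in house 3.
Clue 4 places the jazz fan in house 4.
House 2 gemstone: only topaz fits.
The only music genre still possible for house 3 is pop.
By clue 3, the rock fan is in house 1.
So house 2 gets country for music genre.
Clue 5 places the bird owner in house 3.
Clue 8: the snake owner is in house 2.
House 1 pet: only cat fits.
The only pet still possible for house 4 is turtle.
So: house 1 = garnet/cat/rock, house 2 = topaz/snake/country, house 3 = pearl/bird/pop, house 4 = onyx/turtle/jazz.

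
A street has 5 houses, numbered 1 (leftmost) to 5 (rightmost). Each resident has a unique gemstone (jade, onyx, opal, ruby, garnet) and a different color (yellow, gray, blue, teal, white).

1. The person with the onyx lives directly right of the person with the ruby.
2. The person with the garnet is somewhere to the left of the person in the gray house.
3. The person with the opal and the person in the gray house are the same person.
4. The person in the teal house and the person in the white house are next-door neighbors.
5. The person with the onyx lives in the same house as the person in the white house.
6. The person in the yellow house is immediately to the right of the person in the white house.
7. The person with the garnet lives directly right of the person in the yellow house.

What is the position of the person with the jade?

Clue 7: the person with the garnet is in house 4.
Clue 7 places the person in the yellow house in house 3.
Clue 2: the person in the gray house is in house 5.
Clue 3: the person with the opal is in house 5.
Clue 5 places the person with the onyx in house 2.
From clue 5, the person in the white house must be in house 2.
The only gemstone still possible for house 1 is ruby.
House 3's gemstone must be jade (nothing else left).
House 1's color must be teal (nothing else left).
That leaves blue as the color for house 4.
So: house 1 = ruby/teal, house 2 = onyx/white, house 3 = jade/yellow, house 4 = garnet/blue, house 5 = opal/gray.

3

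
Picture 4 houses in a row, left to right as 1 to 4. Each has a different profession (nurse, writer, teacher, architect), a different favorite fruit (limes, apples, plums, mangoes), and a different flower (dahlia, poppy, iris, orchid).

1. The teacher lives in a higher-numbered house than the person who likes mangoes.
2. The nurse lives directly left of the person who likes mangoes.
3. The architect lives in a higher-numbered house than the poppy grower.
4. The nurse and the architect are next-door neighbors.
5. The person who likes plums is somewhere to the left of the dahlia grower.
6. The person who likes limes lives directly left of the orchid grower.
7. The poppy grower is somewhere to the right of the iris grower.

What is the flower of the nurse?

House 4 favorite fruit: only apples fits.
House 1's flower must be iris (nothing else left).
Clue 3 places the architect in house 3.
Clue 3 places the poppy grower in house 2.
Clue 4 places the nurse in house 2.
House 1 profession: only writer fits.
That leaves teacher as the profession for house 4.
By clue 2, the person who likes mangoes is in house 3.
House 1 favorite fruit: only plums fits.
House 2's favorite fruit must be limes (nothing else left).
By clue 6, the orchid grower is in house 3.
The only flower still possible for house 4 is dahlia.
So: house 1 = writer/plums/iris, house 2 = nurse/limes/poppy, house 3 = architect/mangoes/orchid, house 4 = teacher/apples/dahlia.

poppy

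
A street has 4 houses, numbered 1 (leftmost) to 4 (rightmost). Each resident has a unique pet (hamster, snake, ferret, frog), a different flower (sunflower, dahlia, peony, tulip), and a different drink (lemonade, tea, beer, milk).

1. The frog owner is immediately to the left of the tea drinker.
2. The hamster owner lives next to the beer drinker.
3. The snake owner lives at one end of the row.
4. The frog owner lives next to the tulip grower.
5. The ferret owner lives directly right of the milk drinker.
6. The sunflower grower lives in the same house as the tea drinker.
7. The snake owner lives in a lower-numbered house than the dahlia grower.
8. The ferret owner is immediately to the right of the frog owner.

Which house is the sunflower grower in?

From clue 7, the snake owner must be in house 1.
The ferret owner is narrowed to house 3 or 4; consider each.
Placing it in house 3 leads to a contradiction, so it's in house 4.
By clue 5, the milk drinker is in house 3.
By clue 8, the frog owner is in house 3.
So house 2 gets hamster for pet.
The beer drinker is in house 1 (clue 2).
Clue 6 places the sunflower grower in house 4.
So house 1 gets peony for flower.
The only flower still possible for house 2 is tulip.
House 3 flower: only dahlia fits.
House 2 drink: only lemonade fits.
The only drink still possible for house 4 is tea.
So: house 1 = snake/peony/beer, house 2 = hamster/tulip/lemonade, house 3 = frog/dahlia/milk, house 4 = ferret/sunflower/tea.

4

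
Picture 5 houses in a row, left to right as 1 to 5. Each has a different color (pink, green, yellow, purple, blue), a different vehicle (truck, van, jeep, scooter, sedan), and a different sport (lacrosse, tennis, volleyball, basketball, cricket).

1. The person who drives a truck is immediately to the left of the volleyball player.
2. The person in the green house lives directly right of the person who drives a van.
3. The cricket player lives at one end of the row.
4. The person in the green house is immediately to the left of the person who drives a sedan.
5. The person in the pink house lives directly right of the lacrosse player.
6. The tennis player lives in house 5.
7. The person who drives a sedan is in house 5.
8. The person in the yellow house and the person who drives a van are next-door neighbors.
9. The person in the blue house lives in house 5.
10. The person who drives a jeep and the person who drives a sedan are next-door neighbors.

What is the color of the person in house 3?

The tennis player is in house 5 (clue 6).
The person who drives a sedan is in house 5 (clue 7).
Clue 9: the person in the blue house is in house 5.
Clue 10 places the person who drives a jeep in house 4.
That leaves cricket as the sport for house 1.
By clue 4, the person in the green house is in house 4.
Clue 2 places the person who drives a van in house 3.
By clue 5, the lacrosse player is in house 2.
The person in the yellow house is in house 2 (clue 8).
House 1's color must be purple (nothing else left).
The only color still possible for house 3 is pink.
From clue 1, the person who drives a truck must be in house 2.
Clue 1: the volleyball player is in house 3.
House 1 vehicle: only scooter fits.
House 4's sport must be basketball (nothing else left).
So: house 1 = purple/scooter/cricket, house 2 = yellow/truck/lacrosse, house 3 = pink/van/volleyball, house 4 = green/jeep/basketball, house 5 = blue/sedan/tennis.

pink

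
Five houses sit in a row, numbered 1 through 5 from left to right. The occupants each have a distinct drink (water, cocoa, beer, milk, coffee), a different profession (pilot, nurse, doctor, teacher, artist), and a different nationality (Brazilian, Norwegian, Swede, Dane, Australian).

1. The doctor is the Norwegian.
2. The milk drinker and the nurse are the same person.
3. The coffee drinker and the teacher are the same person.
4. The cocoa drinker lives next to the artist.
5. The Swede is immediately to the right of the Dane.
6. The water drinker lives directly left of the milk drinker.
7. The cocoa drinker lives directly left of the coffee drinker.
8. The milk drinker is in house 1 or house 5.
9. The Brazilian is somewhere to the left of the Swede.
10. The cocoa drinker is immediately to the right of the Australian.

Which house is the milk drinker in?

Clue 8 places the milk drinker in house 5.
The nurse is in house 5 (clue 2).
The water drinker is in house 4 (clue 6).
That leaves beer as the drink for house 1.
House 2's drink must be cocoa (nothing else left).
House 3 drink: only coffee fits.
Clue 3: the teacher is in house 3.
Clue 10: the Australian is in house 1.
House 1's profession must be artist (nothing else left).
House 5's nationality must be Swede (nothing else left).
Clue 5 places the Dane in house 4.
So house 3 gets Brazilian for nationality.
Clue 1: the doctor is in house 2.
House 4 profession: only pilot fits.
So house 2 gets Norwegian for nationality.
So: house 1 = beer/artist/Australian, house 2 = cocoa/doctor/Norwegian, house 3 = coffee/teacher/Brazilian, house 4 = water/pilot/Dane, house 5 = milk/nurse/Swede.

5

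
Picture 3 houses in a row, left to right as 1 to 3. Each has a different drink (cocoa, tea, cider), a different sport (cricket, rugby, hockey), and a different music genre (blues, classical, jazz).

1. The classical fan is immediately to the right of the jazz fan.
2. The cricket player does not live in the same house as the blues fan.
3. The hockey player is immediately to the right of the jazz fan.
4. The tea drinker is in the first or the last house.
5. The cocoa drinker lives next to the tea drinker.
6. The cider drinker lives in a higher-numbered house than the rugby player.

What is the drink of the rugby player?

From clue 5, the cocoa drinker must be in house 2.
So house 1 gets tea for drink.
The only drink still possible for house 3 is cider.
The hockey player is narrowed to house 2 or 3; consider each.
Placing it in house 2 leads to a contradiction, so it's in house 3.
By clue 3, the jazz fan is in house 2.
House 1's music genre must be blues (nothing else left).
The only music genre still possible for house 3 is classical.
From clue 2, the cricket player must be in house 2.
That leaves rugby as the sport for house 1.
So: house 1 = tea/rugby/blues, house 2 = cocoa/cricket/jazz, house 3 = cider/hockey/classical.

tea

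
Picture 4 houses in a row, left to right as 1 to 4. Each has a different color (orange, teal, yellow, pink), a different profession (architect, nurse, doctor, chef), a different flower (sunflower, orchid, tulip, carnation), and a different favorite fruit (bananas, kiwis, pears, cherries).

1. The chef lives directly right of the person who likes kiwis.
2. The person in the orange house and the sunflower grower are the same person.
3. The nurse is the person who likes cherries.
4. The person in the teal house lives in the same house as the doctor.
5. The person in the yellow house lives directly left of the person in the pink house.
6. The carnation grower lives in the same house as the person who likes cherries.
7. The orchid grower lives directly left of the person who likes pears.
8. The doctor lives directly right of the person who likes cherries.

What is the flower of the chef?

sunflower

The person in the pink house is narrowed to house 2 or 3 or 4; consider each.
Placing it in house 3 and house 4 leads to a contradiction, so it's in house 2.
Clue 5 places the person in the yellow house in house 1.
House 1's profession must be architect (nothing else left).
The person in the orange house is narrowed to house 3 or 4; consider each.
Placing it in house 3 leads to a contradiction, so it's in house 4.
By clue 2, the sunflower grower is in house 4.
So house 3 gets teal for color.
From clue 4, the doctor must be in house 3.
Clue 8: the person who likes cherries is in house 2.
The only profession still possible for house 4 is chef.
From clue 1, the person who likes kiwis must be in house 3.
The carnation grower is in house 2 (clue 6).
House 2's profession must be nurse (nothing else left).
So house 1 gets tulip for flower.
House 3 flower: only orchid fits.
House 1's favorite fruit must be bananas (nothing else left).
The only favorite fruit still possible for house 4 is pears.
So: house 1 = yellow/architect/tulip/bananas, house 2 = pink/nurse/carnation/cherries, house 3 = teal/doctor/orchid/kiwis, house 4 = orange/chef/sunflower/pears.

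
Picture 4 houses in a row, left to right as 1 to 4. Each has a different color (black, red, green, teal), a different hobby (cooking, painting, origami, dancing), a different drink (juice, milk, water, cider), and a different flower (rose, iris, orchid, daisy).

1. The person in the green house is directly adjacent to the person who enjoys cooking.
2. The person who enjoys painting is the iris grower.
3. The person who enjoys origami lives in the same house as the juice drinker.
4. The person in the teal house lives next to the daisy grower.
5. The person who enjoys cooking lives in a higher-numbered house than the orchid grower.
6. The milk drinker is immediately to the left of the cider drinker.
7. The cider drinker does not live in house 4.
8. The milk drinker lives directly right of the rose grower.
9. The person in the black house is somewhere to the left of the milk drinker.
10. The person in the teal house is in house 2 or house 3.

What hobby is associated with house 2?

dancing

The milk drinker is in house 2 (clue 6).
The cider drinker is in house 3 (clue 6).
From clue 8, the rose grower must be in house 1.
From clue 9, the person in the black house must be in house 1.
The person in the teal house is narrowed to house 2 or 3; consider each.
Placing it in house 3 leads to a contradiction, so it's in house 2.
By clue 4, the daisy grower is in house 3.
House 4's flower must be iris (nothing else left).
The person who enjoys painting is in house 4 (clue 2).
House 1's hobby must be origami (nothing else left).
House 2 hobby: only dancing fits.
The only hobby still possible for house 3 is cooking.
House 2 flower: only orchid fits.
From clue 1, the person in the green house must be in house 4.
By clue 3, the juice drinker is in house 1.
The only color still possible for house 3 is red.
House 4's drink must be water (nothing else left).
So: house 1 = black/origami/juice/rose, house 2 = teal/dancing/milk/orchid, house 3 = red/cooking/cider/daisy, house 4 = green/painting/water/iris.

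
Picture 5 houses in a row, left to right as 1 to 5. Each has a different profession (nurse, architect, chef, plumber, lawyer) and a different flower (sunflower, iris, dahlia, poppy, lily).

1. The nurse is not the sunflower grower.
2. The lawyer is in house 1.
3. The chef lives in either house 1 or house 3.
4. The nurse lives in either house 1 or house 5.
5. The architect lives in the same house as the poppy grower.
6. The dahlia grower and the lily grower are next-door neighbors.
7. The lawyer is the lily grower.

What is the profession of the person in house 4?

architect

Clue 2 places the lawyer in house 1.
The lily grower is in house 1 (clue 7).
By clue 6, the dahlia grower is in house 2.
House 3's profession must be chef (nothing else left).
That leaves nurse as the profession for house 5.
The architect is in house 4 (clue 5).
The poppy grower is in house 4 (clue 5).
House 2 profession: only plumber fits.
House 5 flower: only iris fits.
House 3 flower: only sunflower fits.
So: house 1 = lawyer/lily, house 2 = plumber/dahlia, house 3 = chef/sunflower, house 4 = architect/poppy, house 5 = nurse/iris.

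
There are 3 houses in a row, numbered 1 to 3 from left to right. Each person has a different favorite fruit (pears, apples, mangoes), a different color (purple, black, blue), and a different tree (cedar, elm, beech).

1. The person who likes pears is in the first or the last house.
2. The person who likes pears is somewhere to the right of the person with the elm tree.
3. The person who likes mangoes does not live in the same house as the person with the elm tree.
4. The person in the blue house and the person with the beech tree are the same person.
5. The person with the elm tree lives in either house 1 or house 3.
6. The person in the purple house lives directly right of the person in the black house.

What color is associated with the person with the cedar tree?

Clue 2 places the person who likes pears in house 3.
Clue 5: the person with the elm tree is in house 1.
Clue 3: the person who likes mangoes is in house 2.
So house 1 gets apples for favorite fruit.
That leaves black as the color for house 1.
By clue 6, the person in the purple house is in house 2.
House 3 color: only blue fits.
By clue 4, the person with the beech tree is in house 3.
So house 2 gets cedar for tree.
So: house 1 = apples/black/elm, house 2 = mangoes/purple/cedar, house 3 = pears/blue/beech.

purple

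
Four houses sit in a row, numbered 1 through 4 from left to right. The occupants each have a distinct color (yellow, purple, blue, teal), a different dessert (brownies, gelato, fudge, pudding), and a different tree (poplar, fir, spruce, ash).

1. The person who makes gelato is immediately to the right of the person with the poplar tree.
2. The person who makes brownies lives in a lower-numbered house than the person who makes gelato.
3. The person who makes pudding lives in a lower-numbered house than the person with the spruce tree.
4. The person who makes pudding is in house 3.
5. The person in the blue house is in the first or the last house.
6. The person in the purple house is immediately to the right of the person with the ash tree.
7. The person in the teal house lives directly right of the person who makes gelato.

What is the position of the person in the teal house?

Clue 4: the person who makes pudding is in house 3.
The only dessert still possible for house 4 is fudge.
Clue 1: the person with the poplar tree is in house 1.
Clue 2 places the person who makes brownies in house 1.
The person with the spruce tree is in house 4 (clue 3).
By clue 7, the person in the teal house is in house 3.
That leaves gelato as the dessert for house 2.
The person in the purple house is in house 4 (clue 6).
The person with the ash tree is in house 3 (clue 6).
House 1 color: only blue fits.
House 2 color: only yellow fits.
So house 2 gets fir for tree.
So: house 1 = blue/brownies/poplar, house 2 = yellow/gelato/fir, house 3 = teal/pudding/ash, house 4 = purple/fudge/spruce.

3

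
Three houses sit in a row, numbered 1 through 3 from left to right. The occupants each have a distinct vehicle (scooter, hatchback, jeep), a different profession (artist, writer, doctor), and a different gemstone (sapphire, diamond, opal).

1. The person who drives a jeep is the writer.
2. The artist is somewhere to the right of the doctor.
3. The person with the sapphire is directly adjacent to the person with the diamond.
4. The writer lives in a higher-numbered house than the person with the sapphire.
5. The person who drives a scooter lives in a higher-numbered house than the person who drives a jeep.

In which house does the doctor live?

1

House 1's profession must be doctor (nothing else left).
Clue 1: the person who drives a jeep is in house 2.
By clue 1, the writer is in house 2.
From clue 4, the person with the sapphire must be in house 1.
By clue 5, the person who drives a scooter is in house 3.
The only vehicle still possible for house 1 is hatchback.
The only profession still possible for house 3 is artist.
By clue 3, the person with the diamond is in house 2.
The only gemstone still possible for house 3 is opal.
So: house 1 = hatchback/doctor/sapphire, house 2 = jeep/writer/diamond, house 3 = scooter/artist/opal.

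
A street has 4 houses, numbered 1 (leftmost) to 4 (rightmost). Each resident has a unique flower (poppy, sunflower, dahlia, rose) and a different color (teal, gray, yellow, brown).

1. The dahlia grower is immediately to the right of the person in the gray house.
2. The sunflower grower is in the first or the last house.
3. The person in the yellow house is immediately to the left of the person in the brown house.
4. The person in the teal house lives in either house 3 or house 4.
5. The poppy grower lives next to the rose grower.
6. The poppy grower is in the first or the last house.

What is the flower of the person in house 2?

The poppy grower is narrowed to house 1 or 4; consider each.
Placing it in house 1 leads to a contradiction, so it's in house 4.
Clue 5: the rose grower is in house 3.
That leaves sunflower as the flower for house 1.
That leaves dahlia as the flower for house 2.
Clue 1 places the person in the gray house in house 1.
That leaves yellow as the color for house 2.
Clue 3 places the person in the brown house in house 3.
So house 4 gets teal for color.
So: house 1 = sunflower/gray, house 2 = dahlia/yellow, house 3 = rose/brown, house 4 = poppy/teal.

dahlia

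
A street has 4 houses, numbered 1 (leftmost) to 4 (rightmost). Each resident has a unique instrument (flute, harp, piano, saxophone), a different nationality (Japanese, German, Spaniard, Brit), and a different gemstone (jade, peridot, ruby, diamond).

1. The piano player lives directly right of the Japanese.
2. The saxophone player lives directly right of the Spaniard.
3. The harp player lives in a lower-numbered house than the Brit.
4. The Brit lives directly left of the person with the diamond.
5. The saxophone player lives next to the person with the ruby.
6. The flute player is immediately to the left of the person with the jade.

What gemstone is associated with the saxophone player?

peridot

House 4's nationality must be German (nothing else left).
The harp player is narrowed to house 1 or 2; consider each.
Placing it in house 2 leads to a contradiction, so it's in house 1.
The flute player is narrowed to house 2 or 3; consider each.
Placing it in house 2 leads to a contradiction, so it's in house 3.
Clue 6: the person with the jade is in house 4.
House 3's gemstone must be diamond (nothing else left).
Clue 4: the Brit is in house 2.
Clue 5: the saxophone player is in house 2.
Clue 5: the person with the ruby is in house 1.
The only instrument still possible for house 4 is piano.
That leaves peridot as the gemstone for house 2.
By clue 1, the Japanese is in house 3.
Clue 2: the Spaniard is in house 1.
So: house 1 = harp/Spaniard/ruby, house 2 = saxophone/Brit/peridot, house 3 = flute/Japanese/diamond, house 4 = piano/German/jade.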